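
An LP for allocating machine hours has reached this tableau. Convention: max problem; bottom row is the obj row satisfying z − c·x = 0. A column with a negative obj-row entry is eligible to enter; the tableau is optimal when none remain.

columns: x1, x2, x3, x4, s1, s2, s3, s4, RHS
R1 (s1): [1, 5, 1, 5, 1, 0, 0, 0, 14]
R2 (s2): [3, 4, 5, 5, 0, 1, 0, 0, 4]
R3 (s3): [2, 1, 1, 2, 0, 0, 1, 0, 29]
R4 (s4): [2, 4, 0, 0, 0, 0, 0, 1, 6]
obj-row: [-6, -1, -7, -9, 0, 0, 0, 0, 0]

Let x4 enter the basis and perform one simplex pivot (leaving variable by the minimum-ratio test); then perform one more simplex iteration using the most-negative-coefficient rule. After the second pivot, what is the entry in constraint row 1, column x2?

Ratio test on column x4 — row 1: 14/5 = 14/5; row 2: 4/5 = 4/5; row 3: 29/2 = 29/2; row 4: entry 0 ≤ 0. Minimum is 4/5 at row 2 (s2 leaves); pivot element 5.
Divide row 2 by 5; eliminate column x4 from the other rows.
Second iteration: most negative obj-row entry is -3/5 in column x1, so x1 enters.
Ratio test on column x1 — row 1: entry -2 ≤ 0; row 2: (4/5)/(3/5) = 4/3; row 3: (137/5)/(4/5) = 137/4; row 4: 6/2 = 3. Minimum is 4/3 at row 2 (x4 leaves); pivot element 3/5.
Divide row 2 by 3/5; eliminate column x1 from the other rows.
After both pivots, the entry at constraint row 1, column x2 is 11/3.

11/3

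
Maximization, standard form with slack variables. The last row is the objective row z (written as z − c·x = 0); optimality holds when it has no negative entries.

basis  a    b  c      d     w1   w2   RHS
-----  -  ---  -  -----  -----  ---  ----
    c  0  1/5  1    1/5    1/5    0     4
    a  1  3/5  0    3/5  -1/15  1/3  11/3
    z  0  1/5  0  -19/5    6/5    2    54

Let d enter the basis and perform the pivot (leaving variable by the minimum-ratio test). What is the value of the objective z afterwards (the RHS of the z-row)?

695/9

Ratio test on column d — row 1: 4/(1/5) = 20; row 2: (11/3)/(3/5) = 55/9. Minimum is 55/9 at row 2 (a leaves); pivot element 3/5.
Pivot on row 2; the z-row RHS becomes 54 − (-19/5)·(55/9) = 695/9.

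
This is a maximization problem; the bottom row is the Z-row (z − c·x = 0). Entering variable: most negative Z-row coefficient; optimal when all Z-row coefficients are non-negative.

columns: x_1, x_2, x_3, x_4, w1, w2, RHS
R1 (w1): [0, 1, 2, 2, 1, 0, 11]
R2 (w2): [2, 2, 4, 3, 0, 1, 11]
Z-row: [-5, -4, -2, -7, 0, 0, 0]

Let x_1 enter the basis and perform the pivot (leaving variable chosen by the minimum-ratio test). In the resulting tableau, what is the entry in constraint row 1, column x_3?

Ratio test on column x_1 — row 1: entry 0 ≤ 0; row 2: 11/2 = 11/2. Minimum is 11/2 at row 2 (w2 leaves); pivot element 2.
Divide row 2 by 2; eliminate column x_1 from the other rows.
Row 1 update in column x_3: 2 − 0·2 = 2.

2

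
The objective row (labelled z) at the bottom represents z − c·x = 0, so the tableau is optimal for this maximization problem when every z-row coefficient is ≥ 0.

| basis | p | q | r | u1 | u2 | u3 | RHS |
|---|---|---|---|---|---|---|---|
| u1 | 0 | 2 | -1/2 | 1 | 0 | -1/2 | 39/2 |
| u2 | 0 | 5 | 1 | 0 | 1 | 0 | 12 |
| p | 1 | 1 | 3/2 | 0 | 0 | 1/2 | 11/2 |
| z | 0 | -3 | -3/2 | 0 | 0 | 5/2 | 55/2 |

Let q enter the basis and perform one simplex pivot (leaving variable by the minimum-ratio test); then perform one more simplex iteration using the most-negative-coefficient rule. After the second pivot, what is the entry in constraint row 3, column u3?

Ratio test on column q — row 1: (39/2)/2 = 39/4; row 2: 12/5 = 12/5; row 3: (11/2)/1 = 11/2. Minimum is 12/5 at row 2 (u2 leaves); pivot element 5.
Divide row 2 by 5; eliminate column q from the other rows.
Second iteration: most negative z-row entry is -9/10 in column r, so r enters.
Ratio test on column r — row 1: entry -9/10 ≤ 0; row 2: (12/5)/(1/5) = 12; row 3: (31/10)/(13/10) = 31/13. Minimum is 31/13 at row 3 (p leaves); pivot element 13/10.
Divide row 3 by 13/10; eliminate column r from the other rows.
After both pivots, the entry at constraint row 3, column u3 is 5/13.

5/13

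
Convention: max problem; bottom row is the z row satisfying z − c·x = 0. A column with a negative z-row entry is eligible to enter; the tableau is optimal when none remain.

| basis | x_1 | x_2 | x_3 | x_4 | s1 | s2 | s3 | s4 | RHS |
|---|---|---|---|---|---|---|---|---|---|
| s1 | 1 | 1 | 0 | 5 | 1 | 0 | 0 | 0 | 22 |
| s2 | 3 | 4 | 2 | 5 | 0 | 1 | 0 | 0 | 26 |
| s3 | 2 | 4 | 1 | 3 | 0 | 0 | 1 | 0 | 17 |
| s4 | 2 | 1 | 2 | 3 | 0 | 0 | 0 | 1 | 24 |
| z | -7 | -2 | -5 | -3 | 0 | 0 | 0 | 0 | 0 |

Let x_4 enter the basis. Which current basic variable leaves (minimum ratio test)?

s1

Column x_4 entries and ratios — s1: 22/5 = 22/5; s2: 26/5 = 26/5; s3: 17/3 = 17/3; s4: 24/3 = 8.
Smallest ratio is 22/5 in the row of s1, so s1 leaves.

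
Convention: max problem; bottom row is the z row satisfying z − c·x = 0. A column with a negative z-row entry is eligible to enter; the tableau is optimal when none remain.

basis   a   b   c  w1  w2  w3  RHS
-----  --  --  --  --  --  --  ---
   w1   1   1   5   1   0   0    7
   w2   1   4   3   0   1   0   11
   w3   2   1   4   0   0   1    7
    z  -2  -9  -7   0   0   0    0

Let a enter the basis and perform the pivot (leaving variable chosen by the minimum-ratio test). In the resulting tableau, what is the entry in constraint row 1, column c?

3

Ratio test on column a — row 1: 7/1 = 7; row 2: 11/1 = 11; row 3: 7/2 = 7/2. Minimum is 7/2 at row 3 (w3 leaves); pivot element 2.
Divide row 3 by 2; eliminate column a from the other rows.
Row 1 update in column c: 5 − 1·2 = 3.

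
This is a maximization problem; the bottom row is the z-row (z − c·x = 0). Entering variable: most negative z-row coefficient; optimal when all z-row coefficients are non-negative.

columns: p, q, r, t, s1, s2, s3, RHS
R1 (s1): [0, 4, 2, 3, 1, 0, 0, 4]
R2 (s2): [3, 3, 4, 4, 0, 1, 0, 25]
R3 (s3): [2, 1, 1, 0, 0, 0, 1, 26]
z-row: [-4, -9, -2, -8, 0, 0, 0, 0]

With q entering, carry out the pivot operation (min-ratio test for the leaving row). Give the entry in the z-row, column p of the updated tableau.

-4

Ratio test on column q — row 1: 4/4 = 1; row 2: 25/3 = 25/3; row 3: 26/1 = 26. Minimum is 1 at row 1 (s1 leaves); pivot element 4.
Divide row 1 by 4; eliminate column q from the other rows.
z-row update in column p: -4 − (-9)·0 = -4.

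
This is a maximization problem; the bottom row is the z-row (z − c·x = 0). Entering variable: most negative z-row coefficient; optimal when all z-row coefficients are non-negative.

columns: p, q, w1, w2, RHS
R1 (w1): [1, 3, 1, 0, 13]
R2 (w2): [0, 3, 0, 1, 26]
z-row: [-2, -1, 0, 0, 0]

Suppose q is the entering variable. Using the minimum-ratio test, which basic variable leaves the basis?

w1

Column q entries and ratios — w1: 13/3 = 13/3; w2: 26/3 = 26/3.
Smallest ratio is 13/3 in the row of w1, so w1 leaves.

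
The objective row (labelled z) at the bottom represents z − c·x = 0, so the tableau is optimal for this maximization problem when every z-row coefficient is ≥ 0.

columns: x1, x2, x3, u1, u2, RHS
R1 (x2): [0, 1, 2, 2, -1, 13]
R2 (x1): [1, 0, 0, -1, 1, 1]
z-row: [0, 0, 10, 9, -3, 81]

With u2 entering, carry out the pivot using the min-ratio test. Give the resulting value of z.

84

Ratio test on column u2 — row 1: entry -1 ≤ 0; row 2: 1/1 = 1. Minimum is 1 at row 2 (x1 leaves); pivot element 1.
Pivot on row 2; the z-row RHS becomes 81 − (-3)·1 = 84.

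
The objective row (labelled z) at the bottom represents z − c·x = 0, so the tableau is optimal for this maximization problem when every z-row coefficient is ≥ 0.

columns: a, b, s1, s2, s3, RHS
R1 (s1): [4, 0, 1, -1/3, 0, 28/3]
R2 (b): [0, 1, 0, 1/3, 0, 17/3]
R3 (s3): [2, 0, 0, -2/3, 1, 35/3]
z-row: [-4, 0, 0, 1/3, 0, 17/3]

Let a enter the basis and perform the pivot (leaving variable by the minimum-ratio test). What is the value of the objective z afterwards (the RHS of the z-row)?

15

Ratio test on column a — row 1: (28/3)/4 = 7/3; row 2: entry 0 ≤ 0; row 3: (35/3)/2 = 35/6. Minimum is 7/3 at row 1 (s1 leaves); pivot element 4.
Pivot on row 1; the z-row RHS becomes 17/3 − (-4)·(7/3) = 15.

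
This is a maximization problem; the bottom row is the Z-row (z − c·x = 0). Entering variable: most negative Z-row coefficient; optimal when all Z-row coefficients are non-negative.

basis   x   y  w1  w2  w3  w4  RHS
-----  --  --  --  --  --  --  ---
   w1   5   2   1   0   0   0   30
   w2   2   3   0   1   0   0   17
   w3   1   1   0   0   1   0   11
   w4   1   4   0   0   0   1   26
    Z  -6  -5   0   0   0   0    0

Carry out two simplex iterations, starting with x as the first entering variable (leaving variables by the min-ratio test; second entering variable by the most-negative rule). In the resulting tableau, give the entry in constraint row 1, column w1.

Ratio test on column x — row 1: 30/5 = 6; row 2: 17/2 = 17/2; row 3: 11/1 = 11; row 4: 26/1 = 26. Minimum is 6 at row 1 (w1 leaves); pivot element 5.
Divide row 1 by 5; eliminate column x from the other rows.
Second iteration: most negative Z-row entry is -13/5 in column y, so y enters.
Ratio test on column y — row 1: 6/(2/5) = 15; row 2: 5/(11/5) = 25/11; row 3: 5/(3/5) = 25/3; row 4: 20/(18/5) = 50/9. Minimum is 25/11 at row 2 (w2 leaves); pivot element 11/5.
Divide row 2 by 11/5; eliminate column y from the other rows.
After both pivots, the entry at constraint row 1, column w1 is 3/11.

3/11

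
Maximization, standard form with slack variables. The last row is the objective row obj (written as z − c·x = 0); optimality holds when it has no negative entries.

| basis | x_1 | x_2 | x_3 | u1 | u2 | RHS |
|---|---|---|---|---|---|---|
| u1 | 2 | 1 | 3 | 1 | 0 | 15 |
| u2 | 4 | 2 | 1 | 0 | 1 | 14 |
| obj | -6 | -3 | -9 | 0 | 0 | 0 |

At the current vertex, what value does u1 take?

15

u1 is basic (row 1); its value is the RHS of that row, 15.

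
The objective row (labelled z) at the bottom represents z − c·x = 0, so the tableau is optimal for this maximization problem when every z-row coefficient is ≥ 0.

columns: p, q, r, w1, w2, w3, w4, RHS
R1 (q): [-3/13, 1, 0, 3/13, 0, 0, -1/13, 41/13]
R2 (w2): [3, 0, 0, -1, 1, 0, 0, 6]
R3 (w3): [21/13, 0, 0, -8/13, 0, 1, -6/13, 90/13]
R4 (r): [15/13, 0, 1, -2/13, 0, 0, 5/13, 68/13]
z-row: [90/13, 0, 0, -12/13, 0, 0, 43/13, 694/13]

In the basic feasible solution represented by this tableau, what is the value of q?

41/13

q is basic (row 1); its value is the RHS of that row, 41/13.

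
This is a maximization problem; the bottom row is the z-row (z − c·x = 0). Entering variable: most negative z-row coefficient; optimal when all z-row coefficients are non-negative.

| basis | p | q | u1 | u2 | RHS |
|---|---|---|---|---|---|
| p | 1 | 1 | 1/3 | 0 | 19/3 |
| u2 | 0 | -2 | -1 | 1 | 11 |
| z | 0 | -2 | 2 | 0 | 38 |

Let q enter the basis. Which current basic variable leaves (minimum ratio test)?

Column q entries and ratios — p: (19/3)/1 = 19/3; u2: -2 ≤ 0, skip.
Smallest ratio is 19/3 in the row of p, so p leaves.

p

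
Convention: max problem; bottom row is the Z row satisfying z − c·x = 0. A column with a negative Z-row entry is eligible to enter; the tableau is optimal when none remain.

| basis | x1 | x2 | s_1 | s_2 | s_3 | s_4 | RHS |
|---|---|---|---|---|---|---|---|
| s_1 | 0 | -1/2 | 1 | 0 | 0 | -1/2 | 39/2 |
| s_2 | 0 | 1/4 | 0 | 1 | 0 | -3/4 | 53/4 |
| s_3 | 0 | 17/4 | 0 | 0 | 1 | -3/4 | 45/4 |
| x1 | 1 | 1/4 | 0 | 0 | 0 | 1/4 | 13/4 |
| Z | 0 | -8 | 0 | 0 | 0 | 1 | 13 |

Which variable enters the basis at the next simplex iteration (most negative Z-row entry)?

x2

Negative Z-row entries: x2: -8.
The most negative is -8 in column x2, so x2 enters.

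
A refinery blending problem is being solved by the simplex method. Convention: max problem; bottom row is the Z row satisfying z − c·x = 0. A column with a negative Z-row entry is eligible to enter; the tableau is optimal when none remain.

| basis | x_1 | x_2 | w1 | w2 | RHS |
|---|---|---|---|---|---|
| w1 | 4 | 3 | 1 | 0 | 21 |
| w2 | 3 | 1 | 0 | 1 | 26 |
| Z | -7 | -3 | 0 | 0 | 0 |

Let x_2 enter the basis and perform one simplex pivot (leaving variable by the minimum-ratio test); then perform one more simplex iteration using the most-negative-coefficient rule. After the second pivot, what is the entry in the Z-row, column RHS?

Ratio test on column x_2 — row 1: 21/3 = 7; row 2: 26/1 = 26. Minimum is 7 at row 1 (w1 leaves); pivot element 3.
Divide row 1 by 3; eliminate column x_2 from the other rows.
Second iteration: most negative Z-row entry is -3 in column x_1, so x_1 enters.
Ratio test on column x_1 — row 1: 7/(4/3) = 21/4; row 2: 19/(5/3) = 57/5. Minimum is 21/4 at row 1 (x_2 leaves); pivot element 4/3.
Divide row 1 by 4/3; eliminate column x_1 from the other rows.
After both pivots, the entry at the Z-row, column RHS is 147/4.

147/4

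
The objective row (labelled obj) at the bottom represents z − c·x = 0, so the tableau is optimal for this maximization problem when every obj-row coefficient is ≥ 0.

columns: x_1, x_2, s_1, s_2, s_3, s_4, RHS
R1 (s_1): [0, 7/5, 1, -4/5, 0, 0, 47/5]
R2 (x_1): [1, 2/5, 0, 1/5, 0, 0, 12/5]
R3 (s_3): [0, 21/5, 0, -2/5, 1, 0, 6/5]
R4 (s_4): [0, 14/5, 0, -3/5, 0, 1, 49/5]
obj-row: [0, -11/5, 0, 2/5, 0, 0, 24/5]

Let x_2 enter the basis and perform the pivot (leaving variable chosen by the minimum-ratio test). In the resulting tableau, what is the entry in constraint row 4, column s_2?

Ratio test on column x_2 — row 1: (47/5)/(7/5) = 47/7; row 2: (12/5)/(2/5) = 6; row 3: (6/5)/(21/5) = 2/7; row 4: (49/5)/(14/5) = 7/2. Minimum is 2/7 at row 3 (s_3 leaves); pivot element 21/5.
Divide row 3 by 21/5; eliminate column x_2 from the other rows.
Row 4 update in column s_2: -3/5 − (14/5)·(-2/21) = -1/3.

-1/3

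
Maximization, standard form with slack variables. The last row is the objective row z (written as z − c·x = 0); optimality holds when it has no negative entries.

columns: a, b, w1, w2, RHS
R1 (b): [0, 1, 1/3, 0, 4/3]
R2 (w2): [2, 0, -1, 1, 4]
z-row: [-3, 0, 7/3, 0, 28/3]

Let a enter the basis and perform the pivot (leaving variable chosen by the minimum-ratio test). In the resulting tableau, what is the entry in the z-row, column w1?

Ratio test on column a — row 1: entry 0 ≤ 0; row 2: 4/2 = 2. Minimum is 2 at row 2 (w2 leaves); pivot element 2.
Divide row 2 by 2; eliminate column a from the other rows.
z-row update in column w1: 7/3 − (-3)·(-1/2) = 5/6.

5/6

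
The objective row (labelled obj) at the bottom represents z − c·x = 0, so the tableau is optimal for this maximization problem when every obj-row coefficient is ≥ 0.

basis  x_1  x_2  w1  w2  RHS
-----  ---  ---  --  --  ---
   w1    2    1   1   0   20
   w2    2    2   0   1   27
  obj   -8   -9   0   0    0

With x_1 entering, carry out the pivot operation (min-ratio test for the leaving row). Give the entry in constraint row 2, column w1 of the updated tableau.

Ratio test on column x_1 — row 1: 20/2 = 10; row 2: 27/2 = 27/2. Minimum is 10 at row 1 (w1 leaves); pivot element 2.
Divide row 1 by 2; eliminate column x_1 from the other rows.
Row 2 update in column w1: 0 − 2·(1/2) = -1.

-1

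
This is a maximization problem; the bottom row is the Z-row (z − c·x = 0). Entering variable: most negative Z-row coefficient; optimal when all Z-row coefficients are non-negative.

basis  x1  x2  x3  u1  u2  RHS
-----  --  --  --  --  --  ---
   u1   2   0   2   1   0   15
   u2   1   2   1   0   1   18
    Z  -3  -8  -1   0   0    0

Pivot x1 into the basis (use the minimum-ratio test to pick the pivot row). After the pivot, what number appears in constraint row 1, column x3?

Ratio test on column x1 — row 1: 15/2 = 15/2; row 2: 18/1 = 18. Minimum is 15/2 at row 1 (u1 leaves); pivot element 2.
Divide row 1 by 2; eliminate column x1 from the other rows.
In the new row 1, the x3 entry is the old entry divided by the pivot: 2/2 = 1.

1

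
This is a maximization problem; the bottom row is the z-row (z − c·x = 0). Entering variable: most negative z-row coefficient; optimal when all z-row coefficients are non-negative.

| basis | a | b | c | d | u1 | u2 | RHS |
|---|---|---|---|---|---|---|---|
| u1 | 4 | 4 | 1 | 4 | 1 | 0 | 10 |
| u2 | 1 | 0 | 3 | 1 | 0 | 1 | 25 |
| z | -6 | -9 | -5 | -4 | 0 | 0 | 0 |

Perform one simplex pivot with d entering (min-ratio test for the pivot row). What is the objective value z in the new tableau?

10

Ratio test on column d — row 1: 10/4 = 5/2; row 2: 25/1 = 25. Minimum is 5/2 at row 1 (u1 leaves); pivot element 4.
Pivot on row 1; the z-row RHS becomes 0 − (-4)·(5/2) = 10.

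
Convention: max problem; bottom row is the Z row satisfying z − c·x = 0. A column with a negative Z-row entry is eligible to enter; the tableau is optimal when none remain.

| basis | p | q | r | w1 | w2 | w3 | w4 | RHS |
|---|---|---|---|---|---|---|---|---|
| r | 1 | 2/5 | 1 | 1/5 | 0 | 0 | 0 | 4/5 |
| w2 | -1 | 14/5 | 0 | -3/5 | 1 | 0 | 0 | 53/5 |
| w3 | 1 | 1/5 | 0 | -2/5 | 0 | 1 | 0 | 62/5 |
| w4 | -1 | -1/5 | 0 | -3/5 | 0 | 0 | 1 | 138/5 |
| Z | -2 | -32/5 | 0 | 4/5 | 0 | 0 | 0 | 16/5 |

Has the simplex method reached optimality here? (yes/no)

The Z-row has a negative entry -32/5 in column q, so it is not optimal.

no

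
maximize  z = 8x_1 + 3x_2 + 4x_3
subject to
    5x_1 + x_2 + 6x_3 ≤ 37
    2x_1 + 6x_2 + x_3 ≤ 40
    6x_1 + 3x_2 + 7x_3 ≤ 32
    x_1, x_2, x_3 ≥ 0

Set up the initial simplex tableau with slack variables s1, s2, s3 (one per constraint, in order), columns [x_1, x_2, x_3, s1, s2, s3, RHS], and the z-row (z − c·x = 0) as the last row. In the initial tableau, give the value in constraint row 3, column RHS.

The RHS of constraint 3 is b_3 = 32.

32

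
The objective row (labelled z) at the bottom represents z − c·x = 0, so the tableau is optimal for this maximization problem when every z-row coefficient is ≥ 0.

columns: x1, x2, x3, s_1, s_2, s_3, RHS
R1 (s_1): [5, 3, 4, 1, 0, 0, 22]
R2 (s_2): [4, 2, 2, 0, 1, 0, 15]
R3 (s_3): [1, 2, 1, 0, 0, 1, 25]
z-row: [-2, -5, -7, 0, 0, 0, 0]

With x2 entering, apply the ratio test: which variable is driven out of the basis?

Column x2 entries and ratios — s_1: 22/3 = 22/3; s_2: 15/2 = 15/2; s_3: 25/2 = 25/2.
Smallest ratio is 22/3 in the row of s_1, so s_1 leaves.

s_1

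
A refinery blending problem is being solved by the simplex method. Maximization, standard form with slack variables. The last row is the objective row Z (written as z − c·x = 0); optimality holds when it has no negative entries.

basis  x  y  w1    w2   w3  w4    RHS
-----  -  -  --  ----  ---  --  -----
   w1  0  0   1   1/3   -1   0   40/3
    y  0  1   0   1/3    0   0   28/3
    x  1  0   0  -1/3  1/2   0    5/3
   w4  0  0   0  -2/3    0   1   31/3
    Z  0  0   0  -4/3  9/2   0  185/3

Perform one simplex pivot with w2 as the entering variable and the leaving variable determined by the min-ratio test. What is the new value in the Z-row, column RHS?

Ratio test on column w2 — row 1: (40/3)/(1/3) = 40; row 2: (28/3)/(1/3) = 28; row 3: entry -1/3 ≤ 0; row 4: entry -2/3 ≤ 0. Minimum is 28 at row 2 (y leaves); pivot element 1/3.
Divide row 2 by 1/3; eliminate column w2 from the other rows.
Z-row update in column RHS: 185/3 − (-4/3)·28 = 99.

99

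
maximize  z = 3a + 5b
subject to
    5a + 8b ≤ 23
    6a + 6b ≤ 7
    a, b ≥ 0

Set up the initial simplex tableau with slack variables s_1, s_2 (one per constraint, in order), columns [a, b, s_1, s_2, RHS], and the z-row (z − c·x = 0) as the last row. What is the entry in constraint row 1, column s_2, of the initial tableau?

Slack s_2 belongs to constraint 2; its column is the unit vector e_2, so the entry in row 1 is 0.

0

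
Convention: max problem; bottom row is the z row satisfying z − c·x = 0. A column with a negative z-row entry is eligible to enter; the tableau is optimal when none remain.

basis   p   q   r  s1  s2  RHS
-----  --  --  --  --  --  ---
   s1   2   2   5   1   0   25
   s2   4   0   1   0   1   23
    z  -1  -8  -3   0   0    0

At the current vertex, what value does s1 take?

s1 is basic (row 1); its value is the RHS of that row, 25.

25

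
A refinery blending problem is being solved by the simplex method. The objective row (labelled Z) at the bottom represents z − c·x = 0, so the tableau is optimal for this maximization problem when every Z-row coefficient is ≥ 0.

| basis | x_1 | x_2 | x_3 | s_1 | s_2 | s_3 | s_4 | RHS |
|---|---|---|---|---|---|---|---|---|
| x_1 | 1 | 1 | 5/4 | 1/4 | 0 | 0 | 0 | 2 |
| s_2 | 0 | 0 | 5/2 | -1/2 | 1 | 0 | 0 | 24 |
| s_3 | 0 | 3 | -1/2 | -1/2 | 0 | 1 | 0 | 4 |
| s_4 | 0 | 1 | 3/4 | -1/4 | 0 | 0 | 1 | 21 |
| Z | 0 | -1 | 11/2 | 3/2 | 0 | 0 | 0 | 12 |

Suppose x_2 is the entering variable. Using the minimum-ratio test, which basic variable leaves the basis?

s_3

Column x_2 entries and ratios — x_1: 2/1 = 2; s_2: 0 ≤ 0, skip; s_3: 4/3 = 4/3; s_4: 21/1 = 21.
Smallest ratio is 4/3 in the row of s_3, so s_3 leaves.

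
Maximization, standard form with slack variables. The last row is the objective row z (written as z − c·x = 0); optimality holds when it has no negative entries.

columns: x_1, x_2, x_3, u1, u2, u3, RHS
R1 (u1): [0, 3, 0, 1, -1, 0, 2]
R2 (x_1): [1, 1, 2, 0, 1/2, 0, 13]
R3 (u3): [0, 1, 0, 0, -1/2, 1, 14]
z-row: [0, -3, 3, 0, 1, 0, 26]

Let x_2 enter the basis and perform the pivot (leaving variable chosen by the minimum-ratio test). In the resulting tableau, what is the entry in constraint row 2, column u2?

Ratio test on column x_2 — row 1: 2/3 = 2/3; row 2: 13/1 = 13; row 3: 14/1 = 14. Minimum is 2/3 at row 1 (u1 leaves); pivot element 3.
Divide row 1 by 3; eliminate column x_2 from the other rows.
Row 2 update in column u2: 1/2 − 1·(-1/3) = 5/6.

5/6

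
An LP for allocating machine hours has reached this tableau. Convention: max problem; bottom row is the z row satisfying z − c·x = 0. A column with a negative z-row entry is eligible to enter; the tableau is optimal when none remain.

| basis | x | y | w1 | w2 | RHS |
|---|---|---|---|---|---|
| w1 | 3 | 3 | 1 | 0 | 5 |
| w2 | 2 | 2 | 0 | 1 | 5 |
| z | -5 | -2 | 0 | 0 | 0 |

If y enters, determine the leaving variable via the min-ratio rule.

w1

Column y entries and ratios — w1: 5/3 = 5/3; w2: 5/2 = 5/2.
Smallest ratio is 5/3 in the row of w1, so w1 leaves.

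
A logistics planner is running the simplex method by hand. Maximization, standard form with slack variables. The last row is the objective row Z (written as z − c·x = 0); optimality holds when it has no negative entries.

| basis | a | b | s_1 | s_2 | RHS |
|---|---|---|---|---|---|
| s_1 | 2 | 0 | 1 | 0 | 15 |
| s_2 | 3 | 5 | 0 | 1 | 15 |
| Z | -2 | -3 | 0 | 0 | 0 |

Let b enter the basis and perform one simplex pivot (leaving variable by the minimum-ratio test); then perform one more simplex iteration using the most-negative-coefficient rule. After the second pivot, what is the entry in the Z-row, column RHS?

Ratio test on column b — row 1: entry 0 ≤ 0; row 2: 15/5 = 3. Minimum is 3 at row 2 (s_2 leaves); pivot element 5.
Divide row 2 by 5; eliminate column b from the other rows.
Second iteration: most negative Z-row entry is -1/5 in column a, so a enters.
Ratio test on column a — row 1: 15/2 = 15/2; row 2: 3/(3/5) = 5. Minimum is 5 at row 2 (b leaves); pivot element 3/5.
Divide row 2 by 3/5; eliminate column a from the other rows.
After both pivots, the entry at the Z-row, column RHS is 10.

10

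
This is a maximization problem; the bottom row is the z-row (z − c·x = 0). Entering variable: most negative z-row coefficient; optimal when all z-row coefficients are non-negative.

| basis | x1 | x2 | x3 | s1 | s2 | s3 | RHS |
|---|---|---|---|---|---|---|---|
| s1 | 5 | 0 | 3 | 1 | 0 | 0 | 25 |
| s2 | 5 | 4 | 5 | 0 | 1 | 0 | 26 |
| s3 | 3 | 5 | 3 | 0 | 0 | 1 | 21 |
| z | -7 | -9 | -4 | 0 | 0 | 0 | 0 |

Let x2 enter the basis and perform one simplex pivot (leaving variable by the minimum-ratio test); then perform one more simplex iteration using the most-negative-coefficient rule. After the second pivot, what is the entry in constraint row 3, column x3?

0

Ratio test on column x2 — row 1: entry 0 ≤ 0; row 2: 26/4 = 13/2; row 3: 21/5 = 21/5. Minimum is 21/5 at row 3 (s3 leaves); pivot element 5.
Divide row 3 by 5; eliminate column x2 from the other rows.
Second iteration: most negative z-row entry is -8/5 in column x1, so x1 enters.
Ratio test on column x1 — row 1: 25/5 = 5; row 2: (46/5)/(13/5) = 46/13; row 3: (21/5)/(3/5) = 7. Minimum is 46/13 at row 2 (s2 leaves); pivot element 13/5.
Divide row 2 by 13/5; eliminate column x1 from the other rows.
After both pivots, the entry at constraint row 3, column x3 is 0.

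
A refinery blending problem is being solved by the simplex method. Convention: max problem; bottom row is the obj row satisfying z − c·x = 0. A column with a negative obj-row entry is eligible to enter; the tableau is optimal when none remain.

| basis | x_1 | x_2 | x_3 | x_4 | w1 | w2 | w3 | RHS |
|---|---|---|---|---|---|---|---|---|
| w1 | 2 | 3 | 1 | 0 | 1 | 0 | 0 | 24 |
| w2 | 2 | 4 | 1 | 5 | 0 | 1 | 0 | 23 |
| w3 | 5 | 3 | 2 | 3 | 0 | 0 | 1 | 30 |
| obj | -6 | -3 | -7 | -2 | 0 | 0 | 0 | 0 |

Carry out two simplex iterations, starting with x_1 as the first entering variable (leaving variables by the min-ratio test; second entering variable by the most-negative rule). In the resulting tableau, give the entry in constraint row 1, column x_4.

Ratio test on column x_1 — row 1: 24/2 = 12; row 2: 23/2 = 23/2; row 3: 30/5 = 6. Minimum is 6 at row 3 (w3 leaves); pivot element 5.
Divide row 3 by 5; eliminate column x_1 from the other rows.
Second iteration: most negative obj-row entry is -23/5 in column x_3, so x_3 enters.
Ratio test on column x_3 — row 1: 12/(1/5) = 60; row 2: 11/(1/5) = 55; row 3: 6/(2/5) = 15. Minimum is 15 at row 3 (x_1 leaves); pivot element 2/5.
Divide row 3 by 2/5; eliminate column x_3 from the other rows.
After both pivots, the entry at constraint row 1, column x_4 is -3/2.

-3/2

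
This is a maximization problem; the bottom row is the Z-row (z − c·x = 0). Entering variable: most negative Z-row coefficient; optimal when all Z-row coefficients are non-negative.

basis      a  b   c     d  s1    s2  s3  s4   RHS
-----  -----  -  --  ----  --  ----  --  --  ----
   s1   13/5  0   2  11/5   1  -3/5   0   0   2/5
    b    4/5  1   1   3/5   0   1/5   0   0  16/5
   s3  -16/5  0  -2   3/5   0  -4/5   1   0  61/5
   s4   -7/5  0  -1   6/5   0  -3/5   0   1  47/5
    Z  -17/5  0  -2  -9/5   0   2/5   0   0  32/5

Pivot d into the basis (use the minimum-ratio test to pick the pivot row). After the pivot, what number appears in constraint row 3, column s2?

-7/11

Ratio test on column d — row 1: (2/5)/(11/5) = 2/11; row 2: (16/5)/(3/5) = 16/3; row 3: (61/5)/(3/5) = 61/3; row 4: (47/5)/(6/5) = 47/6. Minimum is 2/11 at row 1 (s1 leaves); pivot element 11/5.
Divide row 1 by 11/5; eliminate column d from the other rows.
Row 3 update in column s2: -4/5 − (3/5)·(-3/11) = -7/11.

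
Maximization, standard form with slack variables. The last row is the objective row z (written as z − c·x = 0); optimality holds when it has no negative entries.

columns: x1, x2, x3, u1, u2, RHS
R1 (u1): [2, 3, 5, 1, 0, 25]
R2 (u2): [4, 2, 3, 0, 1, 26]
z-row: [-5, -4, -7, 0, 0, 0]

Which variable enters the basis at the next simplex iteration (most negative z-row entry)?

x3

Negative z-row entries: x1: -5, x2: -4, x3: -7.
The most negative is -7 in column x3, so x3 enters.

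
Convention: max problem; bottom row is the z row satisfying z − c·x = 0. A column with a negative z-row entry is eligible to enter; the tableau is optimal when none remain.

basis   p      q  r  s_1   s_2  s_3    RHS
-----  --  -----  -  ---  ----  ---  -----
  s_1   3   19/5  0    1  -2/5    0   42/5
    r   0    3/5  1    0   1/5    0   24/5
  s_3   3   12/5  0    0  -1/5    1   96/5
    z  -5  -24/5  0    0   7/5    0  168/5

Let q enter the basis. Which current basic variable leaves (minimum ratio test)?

Column q entries and ratios — s_1: (42/5)/(19/5) = 42/19; r: (24/5)/(3/5) = 8; s_3: (96/5)/(12/5) = 8.
Smallest ratio is 42/19 in the row of s_1, so s_1 leaves.

s_1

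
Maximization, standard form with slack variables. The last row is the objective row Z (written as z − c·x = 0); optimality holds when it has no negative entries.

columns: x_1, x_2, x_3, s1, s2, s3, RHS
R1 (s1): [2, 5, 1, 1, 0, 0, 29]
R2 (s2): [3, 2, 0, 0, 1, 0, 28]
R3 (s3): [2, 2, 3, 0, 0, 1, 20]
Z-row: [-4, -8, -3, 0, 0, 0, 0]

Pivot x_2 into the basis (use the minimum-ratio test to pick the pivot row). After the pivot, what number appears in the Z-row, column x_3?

-7/5

Ratio test on column x_2 — row 1: 29/5 = 29/5; row 2: 28/2 = 14; row 3: 20/2 = 10. Minimum is 29/5 at row 1 (s1 leaves); pivot element 5.
Divide row 1 by 5; eliminate column x_2 from the other rows.
Z-row update in column x_3: -3 − (-8)·(1/5) = -7/5.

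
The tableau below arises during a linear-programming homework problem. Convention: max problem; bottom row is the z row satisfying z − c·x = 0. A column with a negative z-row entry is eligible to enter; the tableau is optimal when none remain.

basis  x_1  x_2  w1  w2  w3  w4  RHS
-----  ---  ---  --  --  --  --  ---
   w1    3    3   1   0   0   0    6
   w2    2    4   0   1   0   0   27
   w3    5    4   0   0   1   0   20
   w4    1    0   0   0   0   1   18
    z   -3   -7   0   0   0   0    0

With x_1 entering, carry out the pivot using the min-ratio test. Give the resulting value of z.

6

Ratio test on column x_1 — row 1: 6/3 = 2; row 2: 27/2 = 27/2; row 3: 20/5 = 4; row 4: 18/1 = 18. Minimum is 2 at row 1 (w1 leaves); pivot element 3.
Pivot on row 1; the z-row RHS becomes 0 − (-3)·2 = 6.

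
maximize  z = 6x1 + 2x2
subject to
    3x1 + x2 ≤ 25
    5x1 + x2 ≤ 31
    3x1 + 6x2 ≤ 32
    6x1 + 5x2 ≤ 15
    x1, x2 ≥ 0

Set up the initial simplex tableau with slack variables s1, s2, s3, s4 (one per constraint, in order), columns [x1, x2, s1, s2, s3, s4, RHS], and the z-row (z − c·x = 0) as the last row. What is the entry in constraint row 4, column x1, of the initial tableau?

Constraint 4 has coefficient 6 on x1.

6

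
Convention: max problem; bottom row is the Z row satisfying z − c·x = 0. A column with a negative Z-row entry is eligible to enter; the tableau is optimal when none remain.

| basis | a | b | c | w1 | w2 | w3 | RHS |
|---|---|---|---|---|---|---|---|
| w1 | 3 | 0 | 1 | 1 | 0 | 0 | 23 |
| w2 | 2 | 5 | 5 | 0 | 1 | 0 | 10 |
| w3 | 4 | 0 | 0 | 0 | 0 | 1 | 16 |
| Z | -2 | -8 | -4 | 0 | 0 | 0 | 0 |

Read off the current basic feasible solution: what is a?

a is not in the basis, so in the current basic feasible solution a = 0.

0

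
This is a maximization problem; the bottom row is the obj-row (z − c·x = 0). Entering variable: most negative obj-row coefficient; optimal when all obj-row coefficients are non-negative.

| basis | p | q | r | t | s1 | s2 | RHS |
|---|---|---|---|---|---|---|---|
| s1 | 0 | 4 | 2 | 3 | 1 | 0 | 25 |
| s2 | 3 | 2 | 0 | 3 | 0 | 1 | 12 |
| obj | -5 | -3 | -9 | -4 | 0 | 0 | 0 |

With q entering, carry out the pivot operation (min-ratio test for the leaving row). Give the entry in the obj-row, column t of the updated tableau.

1/2

Ratio test on column q — row 1: 25/4 = 25/4; row 2: 12/2 = 6. Minimum is 6 at row 2 (s2 leaves); pivot element 2.
Divide row 2 by 2; eliminate column q from the other rows.
obj-row update in column t: -4 − (-3)·(3/2) = 1/2.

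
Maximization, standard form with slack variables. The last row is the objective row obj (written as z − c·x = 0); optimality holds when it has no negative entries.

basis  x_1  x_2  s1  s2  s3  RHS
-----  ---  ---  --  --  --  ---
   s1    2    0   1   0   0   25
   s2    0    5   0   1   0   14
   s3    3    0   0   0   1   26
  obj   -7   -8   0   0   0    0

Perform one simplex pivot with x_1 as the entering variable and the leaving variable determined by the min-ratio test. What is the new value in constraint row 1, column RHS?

23/3

Ratio test on column x_1 — row 1: 25/2 = 25/2; row 2: entry 0 ≤ 0; row 3: 26/3 = 26/3. Minimum is 26/3 at row 3 (s3 leaves); pivot element 3.
Divide row 3 by 3; eliminate column x_1 from the other rows.
Row 1 update in column RHS: 25 − 2·(26/3) = 23/3.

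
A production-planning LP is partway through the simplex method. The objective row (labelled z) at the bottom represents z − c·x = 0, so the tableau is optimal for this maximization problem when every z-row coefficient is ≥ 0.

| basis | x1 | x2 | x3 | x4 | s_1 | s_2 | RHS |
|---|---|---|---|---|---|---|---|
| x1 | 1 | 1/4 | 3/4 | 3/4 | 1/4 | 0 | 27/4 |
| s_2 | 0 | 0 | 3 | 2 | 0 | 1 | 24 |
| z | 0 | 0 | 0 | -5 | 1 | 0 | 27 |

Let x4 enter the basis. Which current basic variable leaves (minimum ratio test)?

x1

Column x4 entries and ratios — x1: (27/4)/(3/4) = 9; s_2: 24/2 = 12.
Smallest ratio is 9 in the row of x1, so x1 leaves.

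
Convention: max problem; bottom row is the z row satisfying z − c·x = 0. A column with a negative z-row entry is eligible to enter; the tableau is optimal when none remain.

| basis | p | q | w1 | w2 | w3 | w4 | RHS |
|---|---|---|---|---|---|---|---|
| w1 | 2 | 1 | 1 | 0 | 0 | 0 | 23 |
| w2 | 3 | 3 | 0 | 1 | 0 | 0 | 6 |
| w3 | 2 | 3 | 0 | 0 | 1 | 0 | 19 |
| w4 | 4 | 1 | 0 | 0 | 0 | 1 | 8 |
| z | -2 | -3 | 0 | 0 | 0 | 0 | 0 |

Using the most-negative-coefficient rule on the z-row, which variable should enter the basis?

q

Negative z-row entries: p: -2, q: -3.
The most negative is -3 in column q, so q enters.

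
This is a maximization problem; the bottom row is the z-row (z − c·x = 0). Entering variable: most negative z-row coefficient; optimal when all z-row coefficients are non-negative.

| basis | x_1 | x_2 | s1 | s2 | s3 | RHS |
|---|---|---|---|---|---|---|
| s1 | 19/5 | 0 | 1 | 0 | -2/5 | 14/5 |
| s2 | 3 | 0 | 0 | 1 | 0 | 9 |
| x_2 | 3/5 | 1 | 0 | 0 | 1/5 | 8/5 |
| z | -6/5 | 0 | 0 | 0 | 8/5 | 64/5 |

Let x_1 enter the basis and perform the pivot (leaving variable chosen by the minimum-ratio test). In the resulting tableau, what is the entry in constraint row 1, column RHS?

14/19

Ratio test on column x_1 — row 1: (14/5)/(19/5) = 14/19; row 2: 9/3 = 3; row 3: (8/5)/(3/5) = 8/3. Minimum is 14/19 at row 1 (s1 leaves); pivot element 19/5.
Divide row 1 by 19/5; eliminate column x_1 from the other rows.
In the new row 1, the RHS entry is the old entry divided by the pivot: (14/5)/(19/5) = 14/19.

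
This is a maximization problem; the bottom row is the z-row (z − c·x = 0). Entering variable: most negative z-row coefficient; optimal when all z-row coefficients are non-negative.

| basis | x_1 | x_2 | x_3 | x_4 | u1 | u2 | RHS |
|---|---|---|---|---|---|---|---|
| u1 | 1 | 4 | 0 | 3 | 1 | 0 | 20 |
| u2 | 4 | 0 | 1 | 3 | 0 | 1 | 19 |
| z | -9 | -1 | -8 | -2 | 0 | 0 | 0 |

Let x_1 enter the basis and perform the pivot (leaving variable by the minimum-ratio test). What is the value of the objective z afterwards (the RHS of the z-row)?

171/4

Ratio test on column x_1 — row 1: 20/1 = 20; row 2: 19/4 = 19/4. Minimum is 19/4 at row 2 (u2 leaves); pivot element 4.
Pivot on row 2; the z-row RHS becomes 0 − (-9)·(19/4) = 171/4.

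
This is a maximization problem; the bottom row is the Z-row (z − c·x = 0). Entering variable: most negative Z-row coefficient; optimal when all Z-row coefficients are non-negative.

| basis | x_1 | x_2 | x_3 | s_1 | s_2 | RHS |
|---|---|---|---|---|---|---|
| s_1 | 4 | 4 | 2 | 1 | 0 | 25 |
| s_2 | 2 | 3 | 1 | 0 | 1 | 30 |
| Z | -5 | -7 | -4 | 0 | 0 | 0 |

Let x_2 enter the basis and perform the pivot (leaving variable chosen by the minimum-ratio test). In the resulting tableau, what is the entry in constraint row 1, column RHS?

25/4

Ratio test on column x_2 — row 1: 25/4 = 25/4; row 2: 30/3 = 10. Minimum is 25/4 at row 1 (s_1 leaves); pivot element 4.
Divide row 1 by 4; eliminate column x_2 from the other rows.
In the new row 1, the RHS entry is the old entry divided by the pivot: 25/4 = 25/4.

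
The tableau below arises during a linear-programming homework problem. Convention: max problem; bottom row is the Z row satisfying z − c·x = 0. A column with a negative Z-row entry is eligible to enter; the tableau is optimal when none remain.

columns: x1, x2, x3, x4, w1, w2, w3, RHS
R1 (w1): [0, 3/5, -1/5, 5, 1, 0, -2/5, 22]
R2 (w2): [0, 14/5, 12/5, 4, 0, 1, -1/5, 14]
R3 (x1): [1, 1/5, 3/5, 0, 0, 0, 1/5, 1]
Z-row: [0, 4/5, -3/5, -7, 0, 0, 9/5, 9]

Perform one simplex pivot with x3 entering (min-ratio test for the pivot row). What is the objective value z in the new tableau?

Ratio test on column x3 — row 1: entry -1/5 ≤ 0; row 2: 14/(12/5) = 35/6; row 3: 1/(3/5) = 5/3. Minimum is 5/3 at row 3 (x1 leaves); pivot element 3/5.
Pivot on row 3; the Z-row RHS becomes 9 − (-3/5)·(5/3) = 10.

10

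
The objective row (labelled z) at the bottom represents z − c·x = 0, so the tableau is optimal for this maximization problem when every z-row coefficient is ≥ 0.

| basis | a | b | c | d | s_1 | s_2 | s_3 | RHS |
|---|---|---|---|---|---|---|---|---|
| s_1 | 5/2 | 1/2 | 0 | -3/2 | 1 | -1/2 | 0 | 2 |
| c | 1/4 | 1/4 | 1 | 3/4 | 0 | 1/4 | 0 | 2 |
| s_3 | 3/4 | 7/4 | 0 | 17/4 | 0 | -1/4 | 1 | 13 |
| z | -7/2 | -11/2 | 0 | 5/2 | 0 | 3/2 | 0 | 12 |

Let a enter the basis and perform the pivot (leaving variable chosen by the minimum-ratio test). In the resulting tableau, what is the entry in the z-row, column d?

Ratio test on column a — row 1: 2/(5/2) = 4/5; row 2: 2/(1/4) = 8; row 3: 13/(3/4) = 52/3. Minimum is 4/5 at row 1 (s_1 leaves); pivot element 5/2.
Divide row 1 by 5/2; eliminate column a from the other rows.
z-row update in column d: 5/2 − (-7/2)·(-3/5) = 2/5.

2/5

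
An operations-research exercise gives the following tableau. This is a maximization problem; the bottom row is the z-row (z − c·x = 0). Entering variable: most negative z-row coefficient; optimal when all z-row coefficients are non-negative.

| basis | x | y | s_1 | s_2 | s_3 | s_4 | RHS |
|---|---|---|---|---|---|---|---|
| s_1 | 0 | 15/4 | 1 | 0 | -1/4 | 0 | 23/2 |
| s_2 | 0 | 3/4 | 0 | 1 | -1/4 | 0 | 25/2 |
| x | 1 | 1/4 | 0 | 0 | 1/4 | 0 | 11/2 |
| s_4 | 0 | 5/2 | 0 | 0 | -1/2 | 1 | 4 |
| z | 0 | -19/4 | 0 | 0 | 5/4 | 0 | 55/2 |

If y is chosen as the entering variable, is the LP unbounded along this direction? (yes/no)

no

Column y has positive entries in row(s) 1, 2, 3, 4, so the ratio test bounds it — not unbounded.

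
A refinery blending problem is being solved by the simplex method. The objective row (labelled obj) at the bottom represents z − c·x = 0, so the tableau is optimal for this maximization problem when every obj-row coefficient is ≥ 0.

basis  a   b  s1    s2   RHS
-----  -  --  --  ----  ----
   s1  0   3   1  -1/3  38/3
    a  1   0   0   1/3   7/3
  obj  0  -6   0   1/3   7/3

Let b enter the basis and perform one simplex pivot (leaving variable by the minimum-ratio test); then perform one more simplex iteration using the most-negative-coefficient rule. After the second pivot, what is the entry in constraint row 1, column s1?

1/3

Ratio test on column b — row 1: (38/3)/3 = 38/9; row 2: entry 0 ≤ 0. Minimum is 38/9 at row 1 (s1 leaves); pivot element 3.
Divide row 1 by 3; eliminate column b from the other rows.
Second iteration: most negative obj-row entry is -1/3 in column s2, so s2 enters.
Ratio test on column s2 — row 1: entry -1/9 ≤ 0; row 2: (7/3)/(1/3) = 7. Minimum is 7 at row 2 (a leaves); pivot element 1/3.
Divide row 2 by 1/3; eliminate column s2 from the other rows.
After both pivots, the entry at constraint row 1, column s1 is 1/3.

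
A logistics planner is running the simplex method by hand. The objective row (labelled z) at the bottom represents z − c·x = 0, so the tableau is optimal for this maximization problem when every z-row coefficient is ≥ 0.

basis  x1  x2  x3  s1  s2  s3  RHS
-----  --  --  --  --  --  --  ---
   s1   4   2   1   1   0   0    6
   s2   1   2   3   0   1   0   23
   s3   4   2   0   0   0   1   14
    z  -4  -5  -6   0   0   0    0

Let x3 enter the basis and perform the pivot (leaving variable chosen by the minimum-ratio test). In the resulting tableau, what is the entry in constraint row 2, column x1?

-11

Ratio test on column x3 — row 1: 6/1 = 6; row 2: 23/3 = 23/3; row 3: entry 0 ≤ 0. Minimum is 6 at row 1 (s1 leaves); pivot element 1.
Divide row 1 by 1; eliminate column x3 from the other rows.
Row 2 update in column x1: 1 − 3·4 = -11.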